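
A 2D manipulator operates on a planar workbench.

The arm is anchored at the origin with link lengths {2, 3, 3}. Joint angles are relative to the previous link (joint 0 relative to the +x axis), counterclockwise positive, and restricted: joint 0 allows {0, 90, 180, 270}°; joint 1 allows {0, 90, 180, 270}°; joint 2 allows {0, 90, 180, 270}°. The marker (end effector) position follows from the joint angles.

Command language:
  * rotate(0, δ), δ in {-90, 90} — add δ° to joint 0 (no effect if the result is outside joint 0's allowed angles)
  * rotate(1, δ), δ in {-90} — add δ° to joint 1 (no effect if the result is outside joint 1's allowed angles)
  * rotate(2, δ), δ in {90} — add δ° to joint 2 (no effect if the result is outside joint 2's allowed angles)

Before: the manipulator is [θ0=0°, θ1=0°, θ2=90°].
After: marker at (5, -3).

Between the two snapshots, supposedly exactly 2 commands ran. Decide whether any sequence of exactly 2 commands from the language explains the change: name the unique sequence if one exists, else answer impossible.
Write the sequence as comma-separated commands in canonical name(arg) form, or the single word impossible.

initial: [θ0=0°, θ1=0°, θ2=90°]
[1] after rotate(2, 90): [θ0=0°, θ1=0°, θ2=180°]
[2] after rotate(2, 90): [θ0=0°, θ1=0°, θ2=270°]
uniquely the one of 16 2-step routes that fits.

rotate(2, 90), rotate(2, 90)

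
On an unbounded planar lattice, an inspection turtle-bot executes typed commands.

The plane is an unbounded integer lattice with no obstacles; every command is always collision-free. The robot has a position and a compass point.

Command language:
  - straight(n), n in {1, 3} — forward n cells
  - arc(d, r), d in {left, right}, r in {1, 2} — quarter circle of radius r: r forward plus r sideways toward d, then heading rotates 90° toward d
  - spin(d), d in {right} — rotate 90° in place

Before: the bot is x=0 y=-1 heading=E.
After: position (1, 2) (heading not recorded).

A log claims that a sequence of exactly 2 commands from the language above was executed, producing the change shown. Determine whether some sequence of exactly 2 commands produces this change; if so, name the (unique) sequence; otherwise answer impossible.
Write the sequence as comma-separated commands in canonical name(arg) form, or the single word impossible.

key: running arc(left, 1) before arc(left, 2) would end elsewhere — order is forced
from: x=0 y=-1 heading=E
step 1 (arc(left, 2)): x=2 y=1 heading=N
step 2 (arc(left, 1)): x=1 y=2 heading=W
uniquely the one of 49 2-step routes that fits.

arc(left, 2), arc(left, 1)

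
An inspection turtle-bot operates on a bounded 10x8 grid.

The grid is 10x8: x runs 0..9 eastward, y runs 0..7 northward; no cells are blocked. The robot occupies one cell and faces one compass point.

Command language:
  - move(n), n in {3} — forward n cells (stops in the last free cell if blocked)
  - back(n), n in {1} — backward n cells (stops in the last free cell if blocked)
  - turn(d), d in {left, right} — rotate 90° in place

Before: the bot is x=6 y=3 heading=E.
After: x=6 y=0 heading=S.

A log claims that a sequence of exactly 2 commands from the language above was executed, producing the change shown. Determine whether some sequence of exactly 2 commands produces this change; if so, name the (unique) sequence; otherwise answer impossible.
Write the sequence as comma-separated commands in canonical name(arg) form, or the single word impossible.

key: cell and facing (now S) both changed — the 2 commands mix motion and turning
start: x=6 y=3 heading=E
t=1 turn(right) ⇒ x=6 y=3 heading=S
t=2 move(3) ⇒ x=6 y=0 heading=S
uniquely the one of 16 2-step routes that fits.

turn(right), move(3)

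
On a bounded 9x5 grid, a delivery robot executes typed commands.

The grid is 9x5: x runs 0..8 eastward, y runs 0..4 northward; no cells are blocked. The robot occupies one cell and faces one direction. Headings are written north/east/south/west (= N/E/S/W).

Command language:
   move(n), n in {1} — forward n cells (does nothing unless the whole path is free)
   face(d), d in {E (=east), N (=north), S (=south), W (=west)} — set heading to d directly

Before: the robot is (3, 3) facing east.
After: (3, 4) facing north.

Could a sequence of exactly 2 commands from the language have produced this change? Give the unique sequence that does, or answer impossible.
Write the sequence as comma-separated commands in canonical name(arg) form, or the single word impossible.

face(N), move(1)

key: order matters: swapping face(N) and move(1) lands elsewhere
t0: (3, 3) facing east
step 1 (face(N)): (3, 3) facing north
step 2 (move(1)): (3, 4) facing north
uniquely the one of 25 2-step routes that fits.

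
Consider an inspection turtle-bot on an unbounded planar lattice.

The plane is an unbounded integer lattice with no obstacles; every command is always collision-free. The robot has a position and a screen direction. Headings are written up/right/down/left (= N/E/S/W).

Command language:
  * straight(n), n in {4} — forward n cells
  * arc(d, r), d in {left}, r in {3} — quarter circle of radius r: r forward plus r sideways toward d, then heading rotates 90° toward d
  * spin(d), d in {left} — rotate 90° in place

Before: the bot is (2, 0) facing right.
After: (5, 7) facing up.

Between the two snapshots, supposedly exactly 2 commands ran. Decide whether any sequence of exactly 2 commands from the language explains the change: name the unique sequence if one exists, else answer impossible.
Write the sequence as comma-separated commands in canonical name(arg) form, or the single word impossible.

key: cell and facing (now N) both changed — the 2 commands mix motion and turning
begin: (2, 0) facing right
[1] after arc(left, 3): (5, 3) facing up
[2] after straight(4): (5, 7) facing up
all 9 alternatives checked — unique.

arc(left, 3), straight(4)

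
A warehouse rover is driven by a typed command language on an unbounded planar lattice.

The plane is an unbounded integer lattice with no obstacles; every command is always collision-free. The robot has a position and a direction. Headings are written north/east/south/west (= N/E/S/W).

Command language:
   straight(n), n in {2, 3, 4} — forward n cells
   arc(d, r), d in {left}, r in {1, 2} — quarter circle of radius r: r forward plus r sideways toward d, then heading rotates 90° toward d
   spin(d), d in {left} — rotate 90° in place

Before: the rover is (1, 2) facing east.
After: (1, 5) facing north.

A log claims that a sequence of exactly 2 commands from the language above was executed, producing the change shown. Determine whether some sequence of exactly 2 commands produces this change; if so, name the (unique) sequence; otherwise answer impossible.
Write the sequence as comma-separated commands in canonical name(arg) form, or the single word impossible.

spin(left), straight(3)

key: position moved to (1,5) AND the heading swung to N — translation plus rotation needed
initial: (1, 2) facing east
[1] after spin(left): (1, 2) facing north
[2] after straight(3): (1, 5) facing north
all 36 alternatives checked — unique.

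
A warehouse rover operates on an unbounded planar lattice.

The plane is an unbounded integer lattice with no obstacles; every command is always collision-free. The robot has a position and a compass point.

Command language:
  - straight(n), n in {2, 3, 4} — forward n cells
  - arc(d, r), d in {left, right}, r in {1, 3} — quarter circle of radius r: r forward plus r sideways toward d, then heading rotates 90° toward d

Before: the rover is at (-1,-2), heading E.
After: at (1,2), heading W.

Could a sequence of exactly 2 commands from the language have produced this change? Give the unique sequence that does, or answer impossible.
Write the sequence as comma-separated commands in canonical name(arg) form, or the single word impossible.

key: order matters: swapping arc(left, 3) and arc(left, 1) lands elsewhere
t0: at (-1,-2), heading E
[1] after arc(left, 3): at (2,1), heading N
[2] after arc(left, 1): at (1,2), heading W
uniquely the one of 49 2-step routes that fits.

arc(left, 3), arc(left, 1)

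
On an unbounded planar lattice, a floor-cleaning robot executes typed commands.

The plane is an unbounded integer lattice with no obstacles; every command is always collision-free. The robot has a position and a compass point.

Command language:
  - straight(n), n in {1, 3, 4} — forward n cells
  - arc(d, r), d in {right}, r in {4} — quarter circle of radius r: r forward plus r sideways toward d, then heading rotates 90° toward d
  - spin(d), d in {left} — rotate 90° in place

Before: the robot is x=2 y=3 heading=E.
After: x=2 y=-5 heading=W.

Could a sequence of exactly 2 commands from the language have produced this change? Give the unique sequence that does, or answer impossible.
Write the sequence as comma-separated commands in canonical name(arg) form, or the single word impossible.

key: cell and facing (now W) both changed — the 2 commands mix motion and turning
initial: x=2 y=3 heading=E
step 1 (arc(right, 4)): x=6 y=-1 heading=S
step 2 (arc(right, 4)): x=2 y=-5 heading=W
no rival 2-sequence matches.

arc(right, 4), arc(right, 4)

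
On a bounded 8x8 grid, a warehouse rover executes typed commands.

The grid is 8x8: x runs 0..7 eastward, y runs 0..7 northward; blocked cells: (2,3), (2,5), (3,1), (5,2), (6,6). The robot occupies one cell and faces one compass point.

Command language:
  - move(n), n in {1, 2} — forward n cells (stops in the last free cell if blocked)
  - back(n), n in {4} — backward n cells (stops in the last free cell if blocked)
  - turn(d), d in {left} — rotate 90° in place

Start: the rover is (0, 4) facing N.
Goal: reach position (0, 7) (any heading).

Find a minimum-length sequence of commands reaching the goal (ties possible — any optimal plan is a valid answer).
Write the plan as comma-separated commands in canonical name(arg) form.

t0: (0, 4) facing N
step 1 (move(2)): (0, 6) facing N
step 2 (move(2)): (0, 7) facing N
minimal: 2 command(s), checked below 2.

move(2), move(2)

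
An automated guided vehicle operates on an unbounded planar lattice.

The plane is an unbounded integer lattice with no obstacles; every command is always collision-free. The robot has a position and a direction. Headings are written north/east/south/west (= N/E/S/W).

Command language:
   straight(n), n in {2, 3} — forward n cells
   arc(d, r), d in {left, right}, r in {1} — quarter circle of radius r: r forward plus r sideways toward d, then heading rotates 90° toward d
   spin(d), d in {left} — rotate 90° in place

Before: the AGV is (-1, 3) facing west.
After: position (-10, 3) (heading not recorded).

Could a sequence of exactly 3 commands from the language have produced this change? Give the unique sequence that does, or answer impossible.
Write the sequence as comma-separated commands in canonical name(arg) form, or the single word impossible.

t0: (-1, 3) facing west
step 1 (straight(3)): (-4, 3) facing west
step 2 (straight(3)): (-7, 3) facing west
step 3 (straight(3)): (-10, 3) facing west
all 125 alternatives checked — unique.

straight(3), straight(3), straight(3)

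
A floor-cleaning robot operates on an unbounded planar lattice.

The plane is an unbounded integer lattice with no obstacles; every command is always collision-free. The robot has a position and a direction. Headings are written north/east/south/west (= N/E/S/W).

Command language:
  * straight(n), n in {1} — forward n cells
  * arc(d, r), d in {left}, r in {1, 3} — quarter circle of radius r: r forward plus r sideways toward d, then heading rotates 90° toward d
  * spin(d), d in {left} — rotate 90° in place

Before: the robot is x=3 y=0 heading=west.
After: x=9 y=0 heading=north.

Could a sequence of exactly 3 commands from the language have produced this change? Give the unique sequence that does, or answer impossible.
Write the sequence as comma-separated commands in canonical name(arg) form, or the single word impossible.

spin(left), arc(left, 3), arc(left, 3)

key: running arc(left, 3) before spin(left) would end elsewhere — order is forced
from: x=3 y=0 heading=west
1. spin(left) → x=3 y=0 heading=south
2. arc(left, 3) → x=6 y=-3 heading=east
3. arc(left, 3) → x=9 y=0 heading=north
no rival 3-sequence matches.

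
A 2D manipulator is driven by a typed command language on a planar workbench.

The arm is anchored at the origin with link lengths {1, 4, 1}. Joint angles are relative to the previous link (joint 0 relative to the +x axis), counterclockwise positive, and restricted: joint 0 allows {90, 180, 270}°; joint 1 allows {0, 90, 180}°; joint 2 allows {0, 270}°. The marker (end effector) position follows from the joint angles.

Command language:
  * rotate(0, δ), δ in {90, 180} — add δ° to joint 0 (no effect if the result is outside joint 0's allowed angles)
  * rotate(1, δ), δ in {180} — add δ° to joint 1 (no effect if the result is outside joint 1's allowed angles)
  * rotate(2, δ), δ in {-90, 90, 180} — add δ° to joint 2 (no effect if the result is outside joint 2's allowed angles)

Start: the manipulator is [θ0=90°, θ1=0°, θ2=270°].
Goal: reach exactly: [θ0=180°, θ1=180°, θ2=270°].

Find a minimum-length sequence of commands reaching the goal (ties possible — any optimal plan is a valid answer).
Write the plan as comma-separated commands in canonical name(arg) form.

begin: [θ0=90°, θ1=0°, θ2=270°]
[1] after rotate(0, 90): [θ0=180°, θ1=0°, θ2=270°]
[2] after rotate(1, 180): [θ0=180°, θ1=180°, θ2=270°]
shorter routes all fall short; 2 is best.

rotate(0, 90), rotate(1, 180)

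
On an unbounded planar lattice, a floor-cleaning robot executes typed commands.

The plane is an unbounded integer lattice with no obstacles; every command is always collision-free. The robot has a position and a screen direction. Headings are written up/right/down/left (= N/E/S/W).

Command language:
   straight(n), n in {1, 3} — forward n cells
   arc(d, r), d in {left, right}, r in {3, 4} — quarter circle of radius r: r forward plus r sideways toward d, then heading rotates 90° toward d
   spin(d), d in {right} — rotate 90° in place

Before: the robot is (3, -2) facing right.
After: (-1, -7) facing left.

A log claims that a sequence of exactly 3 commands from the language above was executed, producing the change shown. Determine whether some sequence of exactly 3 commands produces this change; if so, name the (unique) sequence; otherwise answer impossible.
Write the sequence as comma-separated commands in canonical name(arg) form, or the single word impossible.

spin(right), straight(1), arc(right, 4)

key: running arc(right, 4) before spin(right) would end elsewhere — order is forced
initial: (3, -2) facing right
step 1 (spin(right)): (3, -2) facing down
step 2 (straight(1)): (3, -3) facing down
step 3 (arc(right, 4)): (-1, -7) facing left
all 343 alternatives checked — unique.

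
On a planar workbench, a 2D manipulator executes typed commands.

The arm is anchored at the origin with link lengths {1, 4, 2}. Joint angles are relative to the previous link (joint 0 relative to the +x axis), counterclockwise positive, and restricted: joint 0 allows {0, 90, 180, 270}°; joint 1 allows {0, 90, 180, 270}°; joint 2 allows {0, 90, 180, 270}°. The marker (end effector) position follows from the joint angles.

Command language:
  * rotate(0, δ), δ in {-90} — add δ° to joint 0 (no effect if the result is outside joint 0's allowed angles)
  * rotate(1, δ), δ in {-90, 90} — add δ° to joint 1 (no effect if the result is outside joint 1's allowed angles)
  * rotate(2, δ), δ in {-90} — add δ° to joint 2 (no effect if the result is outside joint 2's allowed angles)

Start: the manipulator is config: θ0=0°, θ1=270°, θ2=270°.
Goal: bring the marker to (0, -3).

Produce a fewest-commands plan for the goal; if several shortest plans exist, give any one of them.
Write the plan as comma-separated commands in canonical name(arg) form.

rotate(1, 90), rotate(0, -90), rotate(2, -90)

from: config: θ0=0°, θ1=270°, θ2=270°
t=1 rotate(1, 90) ⇒ config: θ0=0°, θ1=0°, θ2=270°
t=2 rotate(0, -90) ⇒ config: θ0=270°, θ1=0°, θ2=270°
t=3 rotate(2, -90) ⇒ config: θ0=270°, θ1=0°, θ2=180°
no 2-step plan works, so 3 is optimal.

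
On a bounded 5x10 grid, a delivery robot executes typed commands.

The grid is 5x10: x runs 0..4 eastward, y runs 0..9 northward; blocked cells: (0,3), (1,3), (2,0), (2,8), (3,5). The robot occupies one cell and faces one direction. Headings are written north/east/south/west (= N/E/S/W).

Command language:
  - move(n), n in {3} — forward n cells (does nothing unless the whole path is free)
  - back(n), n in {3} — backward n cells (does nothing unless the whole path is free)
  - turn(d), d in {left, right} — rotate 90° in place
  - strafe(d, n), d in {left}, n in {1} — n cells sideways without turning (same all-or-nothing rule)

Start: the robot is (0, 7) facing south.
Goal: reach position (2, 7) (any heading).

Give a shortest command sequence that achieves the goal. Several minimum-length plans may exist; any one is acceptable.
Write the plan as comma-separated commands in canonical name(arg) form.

from: (0, 7) facing south
step 1 (strafe(left, 1)): (1, 7) facing south
step 2 (strafe(left, 1)): (2, 7) facing south
minimal: 2 command(s), checked below 2.

strafe(left, 1), strafe(left, 1)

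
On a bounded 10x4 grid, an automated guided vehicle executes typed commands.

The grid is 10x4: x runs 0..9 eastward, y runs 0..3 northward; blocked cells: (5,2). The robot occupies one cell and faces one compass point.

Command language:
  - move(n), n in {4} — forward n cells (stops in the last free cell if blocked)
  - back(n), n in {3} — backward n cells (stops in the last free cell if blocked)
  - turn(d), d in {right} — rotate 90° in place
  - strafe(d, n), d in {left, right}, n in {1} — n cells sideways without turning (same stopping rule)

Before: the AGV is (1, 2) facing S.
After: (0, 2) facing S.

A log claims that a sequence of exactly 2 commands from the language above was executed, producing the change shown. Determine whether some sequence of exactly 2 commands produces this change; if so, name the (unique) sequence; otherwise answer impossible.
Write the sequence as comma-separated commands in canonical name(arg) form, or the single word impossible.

key: heading stays S — no command in the sequence turns
begin: (1, 2) facing S
t=1 strafe(right, 1) ⇒ (0, 2) facing S
t=2 strafe(right, 1) ⇒ (0, 2) facing S
uniquely the one of 25 2-step routes that fits.

strafe(right, 1), strafe(right, 1)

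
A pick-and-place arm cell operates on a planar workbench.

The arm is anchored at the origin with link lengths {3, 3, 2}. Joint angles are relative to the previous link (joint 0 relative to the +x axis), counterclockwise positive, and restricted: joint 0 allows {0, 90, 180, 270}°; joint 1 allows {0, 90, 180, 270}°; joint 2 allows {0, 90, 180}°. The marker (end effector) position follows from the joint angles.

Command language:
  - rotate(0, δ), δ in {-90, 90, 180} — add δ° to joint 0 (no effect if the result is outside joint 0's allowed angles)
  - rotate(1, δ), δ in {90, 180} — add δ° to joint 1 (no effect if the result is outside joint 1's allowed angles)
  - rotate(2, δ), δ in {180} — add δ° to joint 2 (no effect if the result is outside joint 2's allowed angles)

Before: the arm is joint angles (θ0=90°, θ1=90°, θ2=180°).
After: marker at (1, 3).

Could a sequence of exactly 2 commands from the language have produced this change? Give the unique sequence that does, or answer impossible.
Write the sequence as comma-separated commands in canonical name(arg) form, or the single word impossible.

begin: joint angles (θ0=90°, θ1=90°, θ2=180°)
1. rotate(1, 90) → joint angles (θ0=90°, θ1=180°, θ2=180°)
2. rotate(1, 90) → joint angles (θ0=90°, θ1=270°, θ2=180°)
all 36 alternatives checked — unique.

rotate(1, 90), rotate(1, 90)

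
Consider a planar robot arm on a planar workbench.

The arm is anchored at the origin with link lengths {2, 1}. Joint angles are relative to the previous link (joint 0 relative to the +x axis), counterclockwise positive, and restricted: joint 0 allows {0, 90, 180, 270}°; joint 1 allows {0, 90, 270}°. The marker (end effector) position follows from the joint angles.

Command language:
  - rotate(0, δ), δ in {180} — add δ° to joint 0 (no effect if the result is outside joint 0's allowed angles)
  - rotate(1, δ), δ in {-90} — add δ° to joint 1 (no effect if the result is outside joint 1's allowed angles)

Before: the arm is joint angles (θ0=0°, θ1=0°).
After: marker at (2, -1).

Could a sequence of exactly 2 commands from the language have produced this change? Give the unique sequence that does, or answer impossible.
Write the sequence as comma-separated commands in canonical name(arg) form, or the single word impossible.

rotate(1, -90), rotate(1, -90)

start: joint angles (θ0=0°, θ1=0°)
t=1 rotate(1, -90) ⇒ joint angles (θ0=0°, θ1=270°)
t=2 rotate(1, -90) ⇒ joint angles (θ0=0°, θ1=270°)
all 4 alternatives checked — unique.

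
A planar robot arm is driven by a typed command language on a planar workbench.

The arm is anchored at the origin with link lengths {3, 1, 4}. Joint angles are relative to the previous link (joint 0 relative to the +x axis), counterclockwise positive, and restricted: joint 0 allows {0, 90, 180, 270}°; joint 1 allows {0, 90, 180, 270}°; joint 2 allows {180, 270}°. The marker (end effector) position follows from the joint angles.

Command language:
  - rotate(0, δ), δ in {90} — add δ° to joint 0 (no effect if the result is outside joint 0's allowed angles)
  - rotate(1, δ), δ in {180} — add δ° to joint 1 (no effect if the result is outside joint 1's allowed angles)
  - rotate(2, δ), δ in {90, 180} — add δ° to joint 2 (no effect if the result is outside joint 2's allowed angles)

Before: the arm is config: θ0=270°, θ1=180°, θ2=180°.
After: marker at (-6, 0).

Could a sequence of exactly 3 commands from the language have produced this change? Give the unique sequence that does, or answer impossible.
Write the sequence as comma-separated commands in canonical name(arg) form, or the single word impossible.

rotate(0, 90), rotate(0, 90), rotate(0, 90)

from: config: θ0=270°, θ1=180°, θ2=180°
[1] after rotate(0, 90): config: θ0=0°, θ1=180°, θ2=180°
[2] after rotate(0, 90): config: θ0=90°, θ1=180°, θ2=180°
[3] after rotate(0, 90): config: θ0=180°, θ1=180°, θ2=180°
no rival 3-sequence matches.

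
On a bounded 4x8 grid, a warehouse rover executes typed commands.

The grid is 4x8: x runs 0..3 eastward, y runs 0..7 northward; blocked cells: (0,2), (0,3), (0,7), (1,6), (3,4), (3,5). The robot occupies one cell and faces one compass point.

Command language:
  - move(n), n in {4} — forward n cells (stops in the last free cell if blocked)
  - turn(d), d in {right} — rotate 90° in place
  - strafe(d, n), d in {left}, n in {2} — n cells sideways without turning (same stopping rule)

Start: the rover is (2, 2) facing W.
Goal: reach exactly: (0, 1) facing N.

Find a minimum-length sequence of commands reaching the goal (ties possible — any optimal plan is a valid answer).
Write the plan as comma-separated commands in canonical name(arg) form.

t0: (2, 2) facing W
t=1 strafe(left, 2) ⇒ (2, 0) facing W
t=2 turn(right) ⇒ (2, 0) facing N
t=3 strafe(left, 2) ⇒ (0, 0) facing N
t=4 move(4) ⇒ (0, 1) facing N
no 3-step plan works, so 4 is optimal.

strafe(left, 2), turn(right), strafe(left, 2), move(4)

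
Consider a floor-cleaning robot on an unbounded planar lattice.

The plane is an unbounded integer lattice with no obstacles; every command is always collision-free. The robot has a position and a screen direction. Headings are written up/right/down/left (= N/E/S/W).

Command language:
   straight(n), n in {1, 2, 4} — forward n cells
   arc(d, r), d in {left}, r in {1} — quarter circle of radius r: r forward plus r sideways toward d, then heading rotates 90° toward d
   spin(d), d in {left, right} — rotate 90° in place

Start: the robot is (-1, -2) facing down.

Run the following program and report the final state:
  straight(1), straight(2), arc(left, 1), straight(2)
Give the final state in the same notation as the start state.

(2, -6) facing right

from: (-1, -2) facing down
step 1 (straight(1)): (-1, -3) facing down
step 2 (straight(2)): (-1, -5) facing down
step 3 (arc(left, 1)): (0, -6) facing right
step 4 (straight(2)): (2, -6) facing right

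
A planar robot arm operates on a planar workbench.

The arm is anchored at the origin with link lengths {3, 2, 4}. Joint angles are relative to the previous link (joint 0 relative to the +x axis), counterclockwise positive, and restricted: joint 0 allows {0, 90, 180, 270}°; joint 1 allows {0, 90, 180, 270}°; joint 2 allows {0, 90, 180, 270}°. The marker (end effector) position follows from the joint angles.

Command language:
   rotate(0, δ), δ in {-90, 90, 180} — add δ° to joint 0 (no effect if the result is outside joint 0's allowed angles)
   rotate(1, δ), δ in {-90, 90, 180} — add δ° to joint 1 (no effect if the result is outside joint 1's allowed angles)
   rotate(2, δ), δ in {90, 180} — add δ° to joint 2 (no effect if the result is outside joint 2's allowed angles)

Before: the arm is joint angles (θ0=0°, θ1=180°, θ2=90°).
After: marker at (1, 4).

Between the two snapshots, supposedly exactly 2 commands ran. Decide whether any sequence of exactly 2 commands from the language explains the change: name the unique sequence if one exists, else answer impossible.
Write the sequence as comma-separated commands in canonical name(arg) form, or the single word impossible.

rotate(2, 90), rotate(2, 90)

begin: joint angles (θ0=0°, θ1=180°, θ2=90°)
[1] after rotate(2, 90): joint angles (θ0=0°, θ1=180°, θ2=180°)
[2] after rotate(2, 90): joint angles (θ0=0°, θ1=180°, θ2=270°)
uniquely the one of 64 2-step routes that fits.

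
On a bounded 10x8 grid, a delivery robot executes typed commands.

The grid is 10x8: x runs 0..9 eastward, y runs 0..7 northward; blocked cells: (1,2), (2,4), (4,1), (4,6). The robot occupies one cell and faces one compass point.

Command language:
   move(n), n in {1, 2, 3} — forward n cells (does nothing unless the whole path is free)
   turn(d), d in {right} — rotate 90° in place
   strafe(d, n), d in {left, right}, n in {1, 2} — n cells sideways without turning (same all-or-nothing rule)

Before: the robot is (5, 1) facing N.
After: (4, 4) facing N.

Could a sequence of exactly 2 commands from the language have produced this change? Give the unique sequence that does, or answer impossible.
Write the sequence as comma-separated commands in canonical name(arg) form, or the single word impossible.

key: order matters: swapping move(3) and strafe(left, 1) lands elsewhere
from: (5, 1) facing N
1. move(3) → (5, 4) facing N
2. strafe(left, 1) → (4, 4) facing N
all 64 alternatives checked — unique.

move(3), strafe(left, 1)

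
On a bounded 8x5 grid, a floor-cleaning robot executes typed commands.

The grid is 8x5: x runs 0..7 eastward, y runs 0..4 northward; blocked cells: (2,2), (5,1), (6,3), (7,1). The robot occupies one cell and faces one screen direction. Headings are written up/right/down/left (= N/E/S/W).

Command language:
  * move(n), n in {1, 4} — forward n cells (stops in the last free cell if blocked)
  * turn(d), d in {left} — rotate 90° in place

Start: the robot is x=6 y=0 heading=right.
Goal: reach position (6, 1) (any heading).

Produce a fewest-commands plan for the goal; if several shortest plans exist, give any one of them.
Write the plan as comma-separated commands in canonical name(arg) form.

from: x=6 y=0 heading=right
[1] after turn(left): x=6 y=0 heading=up
[2] after move(1): x=6 y=1 heading=up
minimal: 2 command(s), checked below 2.

turn(left), move(1)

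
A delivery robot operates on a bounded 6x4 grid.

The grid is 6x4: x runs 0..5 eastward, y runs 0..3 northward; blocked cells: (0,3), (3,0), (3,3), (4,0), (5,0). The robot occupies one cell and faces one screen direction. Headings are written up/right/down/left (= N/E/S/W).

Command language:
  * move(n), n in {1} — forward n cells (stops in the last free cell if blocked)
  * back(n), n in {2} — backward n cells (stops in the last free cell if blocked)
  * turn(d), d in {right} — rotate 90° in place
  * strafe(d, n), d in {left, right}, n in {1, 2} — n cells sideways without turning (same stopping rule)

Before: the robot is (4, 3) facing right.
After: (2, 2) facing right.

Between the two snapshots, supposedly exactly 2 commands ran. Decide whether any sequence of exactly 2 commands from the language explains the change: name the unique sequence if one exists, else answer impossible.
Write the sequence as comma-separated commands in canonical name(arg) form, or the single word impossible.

key: still facing E at the end — nothing in the sequence rotates
initial: (4, 3) facing right
[1] after strafe(right, 1): (4, 2) facing right
[2] after back(2): (2, 2) facing right
all 49 alternatives checked — unique.

strafe(right, 1), back(2)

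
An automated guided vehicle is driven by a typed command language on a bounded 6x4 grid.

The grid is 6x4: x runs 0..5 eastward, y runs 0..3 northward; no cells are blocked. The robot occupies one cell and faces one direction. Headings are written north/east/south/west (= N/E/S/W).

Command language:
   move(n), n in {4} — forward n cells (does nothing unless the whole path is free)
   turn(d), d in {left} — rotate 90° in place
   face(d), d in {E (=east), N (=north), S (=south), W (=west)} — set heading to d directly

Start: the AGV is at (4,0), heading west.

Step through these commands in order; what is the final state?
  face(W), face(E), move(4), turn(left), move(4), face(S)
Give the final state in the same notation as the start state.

from: at (4,0), heading west
1. face(W) → at (4,0), heading west
2. face(E) → at (4,0), heading east
3. move(4) → at (4,0), heading east
4. turn(left) → at (4,0), heading north
5. move(4) → at (4,0), heading north
6. face(S) → at (4,0), heading south

at (4,0), heading south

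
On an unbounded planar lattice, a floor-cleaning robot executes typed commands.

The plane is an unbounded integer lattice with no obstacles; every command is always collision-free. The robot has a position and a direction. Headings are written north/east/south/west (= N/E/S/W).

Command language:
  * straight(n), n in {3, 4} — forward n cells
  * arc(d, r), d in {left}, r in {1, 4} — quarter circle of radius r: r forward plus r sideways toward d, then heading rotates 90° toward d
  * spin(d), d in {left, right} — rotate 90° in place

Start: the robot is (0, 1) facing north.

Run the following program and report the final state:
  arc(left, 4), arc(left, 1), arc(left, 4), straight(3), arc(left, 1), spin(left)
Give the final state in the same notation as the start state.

begin: (0, 1) facing north
t=1 arc(left, 4) ⇒ (-4, 5) facing west
t=2 arc(left, 1) ⇒ (-5, 4) facing south
t=3 arc(left, 4) ⇒ (-1, 0) facing east
t=4 straight(3) ⇒ (2, 0) facing east
t=5 arc(left, 1) ⇒ (3, 1) facing north
t=6 spin(left) ⇒ (3, 1) facing west

(3, 1) facing west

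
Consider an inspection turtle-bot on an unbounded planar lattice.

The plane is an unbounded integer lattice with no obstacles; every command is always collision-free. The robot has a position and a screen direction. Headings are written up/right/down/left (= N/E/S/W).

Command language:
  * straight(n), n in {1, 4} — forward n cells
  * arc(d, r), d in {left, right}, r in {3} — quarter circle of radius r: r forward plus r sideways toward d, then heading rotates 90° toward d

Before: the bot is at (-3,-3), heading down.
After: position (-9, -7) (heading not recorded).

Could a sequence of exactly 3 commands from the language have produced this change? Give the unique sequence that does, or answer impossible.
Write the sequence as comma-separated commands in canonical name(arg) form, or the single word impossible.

key: running arc(right, 3) before straight(4) would end elsewhere — order is forced
initial: at (-3,-3), heading down
1. straight(4) → at (-3,-7), heading down
2. arc(right, 3) → at (-6,-10), heading left
3. arc(right, 3) → at (-9,-7), heading up
all 64 alternatives checked — unique.

straight(4), arc(right, 3), arc(right, 3)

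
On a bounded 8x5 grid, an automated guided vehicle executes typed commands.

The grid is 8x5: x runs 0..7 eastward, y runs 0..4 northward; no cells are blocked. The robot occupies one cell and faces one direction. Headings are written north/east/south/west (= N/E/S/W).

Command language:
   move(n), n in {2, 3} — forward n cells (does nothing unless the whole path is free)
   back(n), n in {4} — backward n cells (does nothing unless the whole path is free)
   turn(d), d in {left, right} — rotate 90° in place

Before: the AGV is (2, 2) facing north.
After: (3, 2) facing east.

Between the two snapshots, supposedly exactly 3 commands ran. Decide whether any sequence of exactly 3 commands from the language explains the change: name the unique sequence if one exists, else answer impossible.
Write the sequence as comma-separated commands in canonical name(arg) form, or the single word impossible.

impossible

no 3-step route produces this change.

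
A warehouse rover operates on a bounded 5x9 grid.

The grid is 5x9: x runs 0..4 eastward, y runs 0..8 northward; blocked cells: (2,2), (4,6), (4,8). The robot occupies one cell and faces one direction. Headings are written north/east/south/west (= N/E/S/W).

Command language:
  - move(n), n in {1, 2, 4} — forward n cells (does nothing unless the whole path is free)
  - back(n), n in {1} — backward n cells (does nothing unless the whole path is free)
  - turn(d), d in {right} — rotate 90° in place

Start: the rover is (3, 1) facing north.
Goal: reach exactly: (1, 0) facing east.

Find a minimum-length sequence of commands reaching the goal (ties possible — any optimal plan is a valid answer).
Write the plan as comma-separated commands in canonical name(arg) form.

back(1), turn(right), back(1), back(1)

start: (3, 1) facing north
[1] after back(1): (3, 0) facing north
[2] after turn(right): (3, 0) facing east
[3] after back(1): (2, 0) facing east
[4] after back(1): (1, 0) facing east
minimal: 4 command(s), checked below 4.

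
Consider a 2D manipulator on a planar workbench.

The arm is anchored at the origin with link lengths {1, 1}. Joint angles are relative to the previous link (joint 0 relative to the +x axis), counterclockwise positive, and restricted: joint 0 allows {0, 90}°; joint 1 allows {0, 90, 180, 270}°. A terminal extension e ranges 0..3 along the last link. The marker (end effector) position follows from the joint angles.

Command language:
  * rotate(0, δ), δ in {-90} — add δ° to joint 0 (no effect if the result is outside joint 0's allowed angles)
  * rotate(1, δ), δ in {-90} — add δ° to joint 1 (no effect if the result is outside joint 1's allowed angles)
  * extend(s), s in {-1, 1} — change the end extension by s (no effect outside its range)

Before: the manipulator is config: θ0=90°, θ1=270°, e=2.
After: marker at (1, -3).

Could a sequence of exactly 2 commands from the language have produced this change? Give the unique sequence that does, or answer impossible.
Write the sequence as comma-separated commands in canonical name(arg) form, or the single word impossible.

t0: config: θ0=90°, θ1=270°, e=2
[1] after rotate(0, -90): config: θ0=0°, θ1=270°, e=2
[2] after rotate(0, -90): config: θ0=0°, θ1=270°, e=2
no other 2-command option fits: unique.

rotate(0, -90), rotate(0, -90)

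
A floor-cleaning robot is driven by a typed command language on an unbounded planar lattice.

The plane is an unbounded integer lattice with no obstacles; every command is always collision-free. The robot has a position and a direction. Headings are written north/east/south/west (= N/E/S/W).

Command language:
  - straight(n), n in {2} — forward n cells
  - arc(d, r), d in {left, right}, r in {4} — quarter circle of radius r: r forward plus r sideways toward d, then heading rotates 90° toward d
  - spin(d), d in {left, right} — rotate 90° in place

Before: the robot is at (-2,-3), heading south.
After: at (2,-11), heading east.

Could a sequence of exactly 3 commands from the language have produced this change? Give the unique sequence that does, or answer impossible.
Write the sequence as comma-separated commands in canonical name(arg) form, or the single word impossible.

key: cell and facing (now E) both changed — the 3 commands mix motion and turning
initial: at (-2,-3), heading south
1. straight(2) → at (-2,-5), heading south
2. straight(2) → at (-2,-7), heading south
3. arc(left, 4) → at (2,-11), heading east
uniquely the one of 125 3-step routes that fits.

straight(2), straight(2), arc(left, 4)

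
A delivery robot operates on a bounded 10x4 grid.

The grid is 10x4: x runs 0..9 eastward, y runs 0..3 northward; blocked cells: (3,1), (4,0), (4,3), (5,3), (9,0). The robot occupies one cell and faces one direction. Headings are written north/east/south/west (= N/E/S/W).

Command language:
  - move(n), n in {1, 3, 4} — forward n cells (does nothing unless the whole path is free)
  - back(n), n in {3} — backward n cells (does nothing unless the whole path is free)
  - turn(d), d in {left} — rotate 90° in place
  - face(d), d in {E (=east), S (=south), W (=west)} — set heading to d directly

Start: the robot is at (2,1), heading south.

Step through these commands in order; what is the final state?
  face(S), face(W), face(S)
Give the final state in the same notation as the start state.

at (2,1), heading south

initial: at (2,1), heading south
1. face(S) → at (2,1), heading south
2. face(W) → at (2,1), heading west
3. face(S) → at (2,1), heading south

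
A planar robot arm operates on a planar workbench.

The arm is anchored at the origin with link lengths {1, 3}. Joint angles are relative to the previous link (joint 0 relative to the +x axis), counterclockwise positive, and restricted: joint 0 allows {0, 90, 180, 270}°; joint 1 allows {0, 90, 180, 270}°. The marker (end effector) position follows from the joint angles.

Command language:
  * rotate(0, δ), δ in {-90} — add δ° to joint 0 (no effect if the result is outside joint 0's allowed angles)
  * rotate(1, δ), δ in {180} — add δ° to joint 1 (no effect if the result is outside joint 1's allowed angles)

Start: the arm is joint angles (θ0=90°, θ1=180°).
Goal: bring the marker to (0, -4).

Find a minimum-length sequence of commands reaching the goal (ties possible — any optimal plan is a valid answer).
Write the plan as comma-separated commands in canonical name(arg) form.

initial: joint angles (θ0=90°, θ1=180°)
1. rotate(1, 180) → joint angles (θ0=90°, θ1=0°)
2. rotate(0, -90) → joint angles (θ0=0°, θ1=0°)
3. rotate(0, -90) → joint angles (θ0=270°, θ1=0°)
minimal: 3 command(s), checked below 3.

rotate(1, 180), rotate(0, -90), rotate(0, -90)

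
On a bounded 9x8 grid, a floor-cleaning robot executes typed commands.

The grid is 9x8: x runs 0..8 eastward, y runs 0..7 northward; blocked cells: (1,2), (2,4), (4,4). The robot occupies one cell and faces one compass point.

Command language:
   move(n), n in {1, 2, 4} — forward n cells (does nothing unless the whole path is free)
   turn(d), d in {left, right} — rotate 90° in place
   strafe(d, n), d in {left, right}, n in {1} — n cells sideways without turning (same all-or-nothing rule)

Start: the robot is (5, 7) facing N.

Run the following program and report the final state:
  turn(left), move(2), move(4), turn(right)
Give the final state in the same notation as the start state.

start: (5, 7) facing N
t=1 turn(left) ⇒ (5, 7) facing W
t=2 move(2) ⇒ (3, 7) facing W
t=3 move(4) ⇒ (3, 7) facing W
t=4 turn(right) ⇒ (3, 7) facing N

(3, 7) facing N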